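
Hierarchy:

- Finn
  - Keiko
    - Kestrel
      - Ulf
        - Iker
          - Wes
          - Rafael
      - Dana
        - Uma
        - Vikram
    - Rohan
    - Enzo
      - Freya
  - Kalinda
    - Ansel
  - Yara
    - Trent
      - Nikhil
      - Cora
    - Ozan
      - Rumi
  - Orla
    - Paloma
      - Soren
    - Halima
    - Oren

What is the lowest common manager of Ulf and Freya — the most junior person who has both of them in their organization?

Keiko

Ulf's chain of managers is Kestrel, Keiko, Finn. Freya's chain of managers is Enzo, Keiko, Finn. The first manager that appears in both chains is Keiko.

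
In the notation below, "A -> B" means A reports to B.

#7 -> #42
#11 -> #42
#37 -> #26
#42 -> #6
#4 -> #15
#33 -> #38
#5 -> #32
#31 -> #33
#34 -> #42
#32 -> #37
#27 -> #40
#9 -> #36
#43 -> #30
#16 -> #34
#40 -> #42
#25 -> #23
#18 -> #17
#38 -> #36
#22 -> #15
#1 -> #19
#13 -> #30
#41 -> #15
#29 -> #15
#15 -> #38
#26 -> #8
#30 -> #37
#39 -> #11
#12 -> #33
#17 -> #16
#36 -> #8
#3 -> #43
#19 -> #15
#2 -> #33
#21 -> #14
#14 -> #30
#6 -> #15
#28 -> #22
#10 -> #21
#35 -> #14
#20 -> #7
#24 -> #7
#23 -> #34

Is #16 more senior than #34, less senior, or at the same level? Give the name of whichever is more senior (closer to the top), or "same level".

#16 is 7 levels below #8; #34 is 6. #34 is higher.

#34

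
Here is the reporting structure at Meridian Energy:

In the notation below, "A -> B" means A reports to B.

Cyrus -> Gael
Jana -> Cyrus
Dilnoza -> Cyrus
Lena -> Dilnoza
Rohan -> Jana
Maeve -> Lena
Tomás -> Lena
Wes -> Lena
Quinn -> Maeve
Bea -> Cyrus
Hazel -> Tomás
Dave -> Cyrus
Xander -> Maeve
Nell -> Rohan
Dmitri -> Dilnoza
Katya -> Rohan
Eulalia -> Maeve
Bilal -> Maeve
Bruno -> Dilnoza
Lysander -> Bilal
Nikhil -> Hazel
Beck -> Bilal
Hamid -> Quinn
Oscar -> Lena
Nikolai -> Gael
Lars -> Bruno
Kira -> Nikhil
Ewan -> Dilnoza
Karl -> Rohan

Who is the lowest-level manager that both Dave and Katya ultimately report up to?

Dave's chain of managers is Cyrus, Gael. Katya's chain of managers is Rohan, Jana, Cyrus, Gael. The first manager that appears in both chains is Cyrus.

Cyrus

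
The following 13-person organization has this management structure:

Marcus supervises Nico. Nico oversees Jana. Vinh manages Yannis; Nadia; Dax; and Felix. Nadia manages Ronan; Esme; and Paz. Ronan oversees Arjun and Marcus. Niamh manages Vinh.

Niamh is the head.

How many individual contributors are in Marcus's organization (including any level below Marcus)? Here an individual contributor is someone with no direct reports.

The only person in Marcus's organization with no one reporting to them is Jana. That is 1.

1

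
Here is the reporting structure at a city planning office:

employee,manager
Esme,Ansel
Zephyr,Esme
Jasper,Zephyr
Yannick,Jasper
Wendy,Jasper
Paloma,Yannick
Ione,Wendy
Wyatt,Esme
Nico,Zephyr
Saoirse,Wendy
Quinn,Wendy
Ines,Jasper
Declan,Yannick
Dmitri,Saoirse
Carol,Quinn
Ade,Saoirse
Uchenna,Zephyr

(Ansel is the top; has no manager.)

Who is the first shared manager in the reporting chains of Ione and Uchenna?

Zephyr

Ione's chain of managers is Wendy, Jasper, Zephyr, Esme, Ansel. Uchenna's chain of managers is Zephyr, Esme, Ansel. The first manager that appears in both chains is Zephyr.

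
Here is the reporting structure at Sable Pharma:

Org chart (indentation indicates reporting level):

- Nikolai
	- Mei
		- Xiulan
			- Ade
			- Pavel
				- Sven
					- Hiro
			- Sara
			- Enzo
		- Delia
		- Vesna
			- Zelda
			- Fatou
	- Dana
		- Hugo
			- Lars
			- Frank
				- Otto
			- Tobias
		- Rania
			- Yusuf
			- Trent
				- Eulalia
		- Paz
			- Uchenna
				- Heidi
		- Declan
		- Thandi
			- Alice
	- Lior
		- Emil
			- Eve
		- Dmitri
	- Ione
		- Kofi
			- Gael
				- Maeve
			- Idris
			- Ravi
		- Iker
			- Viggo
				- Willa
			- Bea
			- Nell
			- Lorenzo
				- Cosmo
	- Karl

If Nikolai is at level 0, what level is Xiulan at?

2

Chain from Xiulan up to Nikolai: Xiulan → Mei → Nikolai. That is 2 steps up, so Xiulan is 2 levels below Nikolai.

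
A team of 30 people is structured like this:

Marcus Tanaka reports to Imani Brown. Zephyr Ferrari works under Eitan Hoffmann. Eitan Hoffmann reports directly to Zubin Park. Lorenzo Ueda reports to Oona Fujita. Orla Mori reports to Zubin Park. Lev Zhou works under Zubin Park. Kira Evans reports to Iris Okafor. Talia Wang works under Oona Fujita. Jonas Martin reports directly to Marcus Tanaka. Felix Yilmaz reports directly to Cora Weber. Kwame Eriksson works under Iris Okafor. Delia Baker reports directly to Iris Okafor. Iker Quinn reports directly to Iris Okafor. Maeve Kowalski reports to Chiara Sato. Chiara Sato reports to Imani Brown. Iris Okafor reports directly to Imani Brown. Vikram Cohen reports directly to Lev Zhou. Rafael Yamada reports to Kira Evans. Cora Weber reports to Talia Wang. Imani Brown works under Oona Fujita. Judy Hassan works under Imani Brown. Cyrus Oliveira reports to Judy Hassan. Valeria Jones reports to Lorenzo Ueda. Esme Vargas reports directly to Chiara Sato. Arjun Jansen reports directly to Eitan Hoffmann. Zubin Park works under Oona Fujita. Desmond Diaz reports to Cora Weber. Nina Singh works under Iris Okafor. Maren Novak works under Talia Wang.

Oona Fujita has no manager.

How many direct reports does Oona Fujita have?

Oona Fujita directly manages Imani Brown, Zubin Park, Lorenzo Ueda, Talia Wang. That is 4 direct reports.

4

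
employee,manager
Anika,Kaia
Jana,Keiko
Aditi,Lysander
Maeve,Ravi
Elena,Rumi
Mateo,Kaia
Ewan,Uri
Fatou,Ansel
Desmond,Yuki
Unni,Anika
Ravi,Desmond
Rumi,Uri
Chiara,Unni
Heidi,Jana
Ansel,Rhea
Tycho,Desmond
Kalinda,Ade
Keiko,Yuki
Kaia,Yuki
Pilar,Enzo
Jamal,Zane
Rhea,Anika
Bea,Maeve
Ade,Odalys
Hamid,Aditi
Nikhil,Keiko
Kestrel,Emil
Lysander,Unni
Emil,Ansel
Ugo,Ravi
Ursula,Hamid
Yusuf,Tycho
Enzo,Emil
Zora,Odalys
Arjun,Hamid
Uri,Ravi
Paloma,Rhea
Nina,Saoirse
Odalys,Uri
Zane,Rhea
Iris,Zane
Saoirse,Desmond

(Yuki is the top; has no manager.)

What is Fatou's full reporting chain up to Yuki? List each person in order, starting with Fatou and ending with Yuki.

Fatou -> Ansel -> Rhea -> Anika -> Kaia -> Yuki

Fatou reports to Ansel. Ansel reports to Rhea. Rhea reports to Anika. Anika reports to Kaia. Kaia reports to Yuki. Yuki is at the top.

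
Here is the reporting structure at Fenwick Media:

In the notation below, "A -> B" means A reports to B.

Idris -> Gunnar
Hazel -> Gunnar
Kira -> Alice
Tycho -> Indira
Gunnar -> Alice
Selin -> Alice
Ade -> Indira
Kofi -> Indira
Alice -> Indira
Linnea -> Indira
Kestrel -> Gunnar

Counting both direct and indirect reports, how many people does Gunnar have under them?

Gunnar directly manages Idris, Kestrel, Hazel. Idris has no reports. Kestrel has no reports. Hazel has no reports. So Gunnar's organization is 3 direct reports plus everyone under them: 1 + 1 + 1 = 3.

3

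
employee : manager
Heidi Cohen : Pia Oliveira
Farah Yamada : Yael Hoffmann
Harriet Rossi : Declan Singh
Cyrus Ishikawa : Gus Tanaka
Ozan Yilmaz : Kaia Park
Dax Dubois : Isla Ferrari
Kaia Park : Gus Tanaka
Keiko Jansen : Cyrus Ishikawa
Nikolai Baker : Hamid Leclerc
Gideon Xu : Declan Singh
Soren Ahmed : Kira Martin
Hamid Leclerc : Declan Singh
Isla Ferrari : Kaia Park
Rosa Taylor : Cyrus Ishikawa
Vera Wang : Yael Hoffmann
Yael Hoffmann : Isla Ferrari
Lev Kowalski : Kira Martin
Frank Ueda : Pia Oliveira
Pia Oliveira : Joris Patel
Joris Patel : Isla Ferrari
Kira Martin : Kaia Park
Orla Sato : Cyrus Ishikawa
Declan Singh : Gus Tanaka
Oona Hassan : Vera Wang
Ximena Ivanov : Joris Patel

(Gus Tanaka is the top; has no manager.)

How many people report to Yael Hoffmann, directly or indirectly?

Yael Hoffmann directly manages Vera Wang, Farah Yamada. Under Vera Wang: Oona Hassan (1). Farah Yamada has no reports. So Yael Hoffmann's organization is 2 direct reports plus everyone under them: 2 + 1 = 3.

3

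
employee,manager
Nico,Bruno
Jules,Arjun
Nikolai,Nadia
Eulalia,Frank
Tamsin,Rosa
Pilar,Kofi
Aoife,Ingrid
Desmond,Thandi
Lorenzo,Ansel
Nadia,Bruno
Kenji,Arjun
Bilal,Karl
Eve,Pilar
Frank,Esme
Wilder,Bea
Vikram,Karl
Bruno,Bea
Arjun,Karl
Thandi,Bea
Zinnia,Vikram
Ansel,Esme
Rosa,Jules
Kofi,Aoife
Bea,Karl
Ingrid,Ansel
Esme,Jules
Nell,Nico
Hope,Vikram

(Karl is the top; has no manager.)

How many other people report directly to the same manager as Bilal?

Bilal reports to Karl. Karl's other direct reports are Bea, Arjun, Vikram — 3 peers.

3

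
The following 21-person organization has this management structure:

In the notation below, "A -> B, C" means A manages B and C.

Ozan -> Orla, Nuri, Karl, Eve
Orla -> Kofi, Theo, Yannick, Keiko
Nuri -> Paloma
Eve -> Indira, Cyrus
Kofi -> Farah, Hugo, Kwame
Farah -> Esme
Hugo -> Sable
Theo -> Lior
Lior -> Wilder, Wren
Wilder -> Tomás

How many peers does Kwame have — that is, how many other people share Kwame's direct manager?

Kwame reports to Kofi. Kofi's other direct reports are Farah, Hugo — 2 peers.

2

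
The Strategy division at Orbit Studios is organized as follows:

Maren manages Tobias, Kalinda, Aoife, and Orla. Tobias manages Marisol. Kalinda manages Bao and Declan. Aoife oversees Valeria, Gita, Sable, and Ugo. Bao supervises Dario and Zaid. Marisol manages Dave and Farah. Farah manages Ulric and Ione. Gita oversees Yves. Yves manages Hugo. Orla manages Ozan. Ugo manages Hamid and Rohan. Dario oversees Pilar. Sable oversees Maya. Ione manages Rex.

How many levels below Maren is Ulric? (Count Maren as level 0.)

Chain from Ulric up to Maren: Ulric → Farah → Marisol → Tobias → Maren. That is 4 steps up, so Ulric is 4 levels below Maren.

4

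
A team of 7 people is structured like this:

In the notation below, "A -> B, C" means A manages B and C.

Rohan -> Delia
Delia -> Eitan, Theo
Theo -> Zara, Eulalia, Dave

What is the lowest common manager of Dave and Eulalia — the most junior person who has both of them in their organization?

Dave's chain of managers is Theo, Delia, Rohan. Eulalia's chain of managers is Theo, Delia, Rohan. The first manager that appears in both chains is Theo.

Theo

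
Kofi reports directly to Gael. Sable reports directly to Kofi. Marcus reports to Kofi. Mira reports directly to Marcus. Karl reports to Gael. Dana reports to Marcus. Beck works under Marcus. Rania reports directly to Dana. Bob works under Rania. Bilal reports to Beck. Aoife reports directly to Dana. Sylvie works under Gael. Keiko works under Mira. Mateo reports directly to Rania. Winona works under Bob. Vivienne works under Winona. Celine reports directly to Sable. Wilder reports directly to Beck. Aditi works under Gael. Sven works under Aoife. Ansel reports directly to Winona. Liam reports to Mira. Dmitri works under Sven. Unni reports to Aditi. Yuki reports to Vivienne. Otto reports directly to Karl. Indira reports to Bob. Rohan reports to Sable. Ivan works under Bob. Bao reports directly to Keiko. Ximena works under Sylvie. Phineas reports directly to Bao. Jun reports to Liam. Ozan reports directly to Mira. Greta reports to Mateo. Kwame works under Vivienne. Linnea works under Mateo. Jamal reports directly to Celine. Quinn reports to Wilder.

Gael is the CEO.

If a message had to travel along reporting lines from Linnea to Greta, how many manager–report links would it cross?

2

Linnea is 1 level below Mateo, and Greta is 1 level below Mateo (their lowest common manager). The shortest path runs up from Linnea to Mateo and back down to Greta: 1 + 1 = 2 links.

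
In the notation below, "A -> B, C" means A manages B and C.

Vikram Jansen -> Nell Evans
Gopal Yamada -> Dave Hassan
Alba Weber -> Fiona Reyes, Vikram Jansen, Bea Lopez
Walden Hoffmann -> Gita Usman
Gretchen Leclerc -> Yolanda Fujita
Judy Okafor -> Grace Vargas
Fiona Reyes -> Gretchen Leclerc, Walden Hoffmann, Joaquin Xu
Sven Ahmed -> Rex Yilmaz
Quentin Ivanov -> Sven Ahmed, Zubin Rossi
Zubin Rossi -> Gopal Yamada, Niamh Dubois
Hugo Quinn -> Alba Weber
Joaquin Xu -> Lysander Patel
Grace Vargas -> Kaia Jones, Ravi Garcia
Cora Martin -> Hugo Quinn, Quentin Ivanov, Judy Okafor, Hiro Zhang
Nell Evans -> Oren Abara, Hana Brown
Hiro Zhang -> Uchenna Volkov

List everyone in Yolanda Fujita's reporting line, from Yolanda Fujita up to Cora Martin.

Yolanda Fujita reports to Gretchen Leclerc. Gretchen Leclerc reports to Fiona Reyes. Fiona Reyes reports to Alba Weber. Alba Weber reports to Hugo Quinn. Hugo Quinn reports to Cora Martin. Cora Martin is at the top.

Yolanda Fujita -> Gretchen Leclerc -> Fiona Reyes -> Alba Weber -> Hugo Quinn -> Cora Martin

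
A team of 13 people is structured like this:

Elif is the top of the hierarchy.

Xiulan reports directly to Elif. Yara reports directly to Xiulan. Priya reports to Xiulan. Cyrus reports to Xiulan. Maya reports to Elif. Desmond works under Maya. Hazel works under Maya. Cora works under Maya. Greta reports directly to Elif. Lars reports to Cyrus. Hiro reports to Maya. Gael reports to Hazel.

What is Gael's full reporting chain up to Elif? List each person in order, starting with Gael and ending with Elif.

Gael -> Hazel -> Maya -> Elif

Gael reports to Hazel. Hazel reports to Maya. Maya reports to Elif. Elif is at the top.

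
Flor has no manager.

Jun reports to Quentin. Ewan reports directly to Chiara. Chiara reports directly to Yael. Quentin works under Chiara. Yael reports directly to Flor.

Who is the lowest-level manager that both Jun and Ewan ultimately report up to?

Jun's chain of managers is Quentin, Chiara, Yael, Flor. Ewan's chain of managers is Chiara, Yael, Flor. The first manager that appears in both chains is Chiara.

Chiara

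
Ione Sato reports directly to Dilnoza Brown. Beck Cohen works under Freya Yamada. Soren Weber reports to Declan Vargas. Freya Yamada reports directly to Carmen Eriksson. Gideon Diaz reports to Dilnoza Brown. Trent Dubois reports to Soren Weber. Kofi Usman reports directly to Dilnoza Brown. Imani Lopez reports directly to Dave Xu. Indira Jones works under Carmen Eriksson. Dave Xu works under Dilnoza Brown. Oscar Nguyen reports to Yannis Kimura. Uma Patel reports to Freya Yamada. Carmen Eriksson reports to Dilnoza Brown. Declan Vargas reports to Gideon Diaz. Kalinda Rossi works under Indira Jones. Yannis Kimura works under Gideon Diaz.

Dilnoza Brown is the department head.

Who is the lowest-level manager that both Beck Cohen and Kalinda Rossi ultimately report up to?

Beck Cohen's chain of managers is Freya Yamada, Carmen Eriksson, Dilnoza Brown. Kalinda Rossi's chain of managers is Indira Jones, Carmen Eriksson, Dilnoza Brown. The first manager that appears in both chains is Carmen Eriksson.

Carmen Eriksson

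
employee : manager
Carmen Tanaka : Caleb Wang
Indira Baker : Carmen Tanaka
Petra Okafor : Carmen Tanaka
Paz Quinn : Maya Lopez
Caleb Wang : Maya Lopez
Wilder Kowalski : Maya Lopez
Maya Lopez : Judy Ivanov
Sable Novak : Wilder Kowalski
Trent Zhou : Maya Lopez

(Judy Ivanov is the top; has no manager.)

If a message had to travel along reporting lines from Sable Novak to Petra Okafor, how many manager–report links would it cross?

Sable Novak is 2 levels below Maya Lopez, and Petra Okafor is 3 levels below Maya Lopez (their lowest common manager). The shortest path runs up from Sable Novak to Maya Lopez and back down to Petra Okafor: 2 + 3 = 5 links.

5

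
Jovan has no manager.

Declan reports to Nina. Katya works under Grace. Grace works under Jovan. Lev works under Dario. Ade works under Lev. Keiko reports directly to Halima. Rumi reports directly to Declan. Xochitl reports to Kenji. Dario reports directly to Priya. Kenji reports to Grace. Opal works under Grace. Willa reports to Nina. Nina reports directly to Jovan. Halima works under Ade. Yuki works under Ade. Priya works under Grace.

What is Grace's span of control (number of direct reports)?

Grace directly manages Priya, Katya, Opal, Kenji. That is 4 direct reports.

4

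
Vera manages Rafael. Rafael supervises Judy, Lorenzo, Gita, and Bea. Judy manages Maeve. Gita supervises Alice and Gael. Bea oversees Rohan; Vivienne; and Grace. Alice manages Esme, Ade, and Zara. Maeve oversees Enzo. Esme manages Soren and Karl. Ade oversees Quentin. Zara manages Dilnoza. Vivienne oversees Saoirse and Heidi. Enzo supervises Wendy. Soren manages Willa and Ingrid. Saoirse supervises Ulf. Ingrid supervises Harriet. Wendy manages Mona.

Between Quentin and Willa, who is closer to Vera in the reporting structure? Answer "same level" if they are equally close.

Quentin is 5 levels below Vera; Willa is 6. Quentin is higher.

Quentin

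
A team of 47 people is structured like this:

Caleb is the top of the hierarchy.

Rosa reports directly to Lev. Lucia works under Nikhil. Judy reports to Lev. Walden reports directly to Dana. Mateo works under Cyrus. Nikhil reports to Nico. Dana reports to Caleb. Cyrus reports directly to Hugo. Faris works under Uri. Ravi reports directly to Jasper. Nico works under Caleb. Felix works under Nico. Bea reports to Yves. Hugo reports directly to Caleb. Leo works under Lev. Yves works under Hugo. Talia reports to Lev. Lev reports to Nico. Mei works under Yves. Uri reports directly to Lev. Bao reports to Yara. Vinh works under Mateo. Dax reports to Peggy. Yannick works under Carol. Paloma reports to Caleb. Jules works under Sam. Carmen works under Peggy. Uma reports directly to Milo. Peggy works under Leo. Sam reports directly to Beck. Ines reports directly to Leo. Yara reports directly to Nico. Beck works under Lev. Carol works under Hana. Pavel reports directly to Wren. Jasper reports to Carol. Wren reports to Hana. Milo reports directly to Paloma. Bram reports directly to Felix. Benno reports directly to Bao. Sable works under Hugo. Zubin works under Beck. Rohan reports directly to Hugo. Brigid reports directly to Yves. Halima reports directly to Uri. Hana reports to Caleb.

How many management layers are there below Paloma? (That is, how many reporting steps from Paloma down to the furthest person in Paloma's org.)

The longest chain under Paloma runs Paloma → Milo → Uma, which is 2 levels below Paloma.

2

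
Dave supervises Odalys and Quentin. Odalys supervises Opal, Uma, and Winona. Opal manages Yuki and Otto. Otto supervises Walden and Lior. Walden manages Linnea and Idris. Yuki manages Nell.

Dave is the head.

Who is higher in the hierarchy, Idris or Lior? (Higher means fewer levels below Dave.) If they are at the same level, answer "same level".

Lior

Idris is 5 levels below Dave; Lior is 4. Lior is higher.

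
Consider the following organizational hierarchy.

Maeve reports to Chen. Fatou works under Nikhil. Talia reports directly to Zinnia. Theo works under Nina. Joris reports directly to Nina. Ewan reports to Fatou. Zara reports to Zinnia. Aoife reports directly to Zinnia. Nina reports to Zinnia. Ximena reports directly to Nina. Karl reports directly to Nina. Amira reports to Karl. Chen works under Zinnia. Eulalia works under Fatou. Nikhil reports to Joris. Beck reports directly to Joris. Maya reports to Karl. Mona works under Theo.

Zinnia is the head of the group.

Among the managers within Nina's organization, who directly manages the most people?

Direct-report counts within Nina's organization: Nina has 4; Theo has 1; Karl has 2; Joris has 2; Nikhil has 1; Fatou has 2. The largest is 4, held by Nina.

Nina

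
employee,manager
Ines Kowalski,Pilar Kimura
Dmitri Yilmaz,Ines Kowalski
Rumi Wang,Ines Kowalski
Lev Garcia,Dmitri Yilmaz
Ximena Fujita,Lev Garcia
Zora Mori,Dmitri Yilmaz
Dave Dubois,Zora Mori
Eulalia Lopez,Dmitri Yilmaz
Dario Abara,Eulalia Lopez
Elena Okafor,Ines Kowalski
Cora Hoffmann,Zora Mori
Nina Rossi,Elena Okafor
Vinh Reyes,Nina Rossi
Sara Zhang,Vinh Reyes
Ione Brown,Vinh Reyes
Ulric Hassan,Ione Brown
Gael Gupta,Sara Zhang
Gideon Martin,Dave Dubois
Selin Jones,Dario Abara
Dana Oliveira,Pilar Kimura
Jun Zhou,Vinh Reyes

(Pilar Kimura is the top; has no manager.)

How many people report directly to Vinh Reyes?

3

Vinh Reyes directly manages Sara Zhang, Ione Brown, Jun Zhou. That is 3 direct reports.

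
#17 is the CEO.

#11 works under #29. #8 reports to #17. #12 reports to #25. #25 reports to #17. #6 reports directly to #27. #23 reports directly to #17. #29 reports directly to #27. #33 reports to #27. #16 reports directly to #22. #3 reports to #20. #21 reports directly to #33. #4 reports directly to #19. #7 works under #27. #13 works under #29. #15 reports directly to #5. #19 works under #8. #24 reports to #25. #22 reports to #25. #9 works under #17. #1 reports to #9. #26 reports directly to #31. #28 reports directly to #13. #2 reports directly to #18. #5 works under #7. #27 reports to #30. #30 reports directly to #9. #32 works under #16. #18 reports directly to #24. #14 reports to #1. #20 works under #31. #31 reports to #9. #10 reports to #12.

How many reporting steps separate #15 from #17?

6

Chain from #15 up to #17: #15 → #5 → #7 → #27 → #30 → #9 → #17. That is 6 steps up, so #15 is 6 levels below #17.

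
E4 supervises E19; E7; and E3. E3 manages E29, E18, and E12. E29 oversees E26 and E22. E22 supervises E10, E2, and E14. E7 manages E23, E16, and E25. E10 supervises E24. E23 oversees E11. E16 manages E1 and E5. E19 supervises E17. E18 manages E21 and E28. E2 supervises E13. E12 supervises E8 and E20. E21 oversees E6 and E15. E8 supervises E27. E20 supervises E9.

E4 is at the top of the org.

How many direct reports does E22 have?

3

E22 directly manages E10, E2, E14. That is 3 direct reports.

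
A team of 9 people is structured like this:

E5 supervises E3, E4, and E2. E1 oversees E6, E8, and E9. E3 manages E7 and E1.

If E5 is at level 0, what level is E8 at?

3

Chain from E8 up to E5: E8 → E1 → E3 → E5. That is 3 steps up, so E8 is 3 levels below E5.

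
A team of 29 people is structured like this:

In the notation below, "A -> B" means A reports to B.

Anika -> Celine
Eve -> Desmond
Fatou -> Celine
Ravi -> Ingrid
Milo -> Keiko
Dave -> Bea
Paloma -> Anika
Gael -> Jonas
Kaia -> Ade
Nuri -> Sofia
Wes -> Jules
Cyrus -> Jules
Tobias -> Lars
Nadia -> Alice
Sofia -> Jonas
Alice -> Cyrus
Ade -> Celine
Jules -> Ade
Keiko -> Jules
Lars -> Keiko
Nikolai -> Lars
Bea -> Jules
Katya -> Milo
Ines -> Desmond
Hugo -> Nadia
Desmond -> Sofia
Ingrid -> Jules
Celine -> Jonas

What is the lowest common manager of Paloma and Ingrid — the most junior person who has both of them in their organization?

Paloma's chain of managers is Anika, Celine, Jonas. Ingrid's chain of managers is Jules, Ade, Celine, Jonas. The first manager that appears in both chains is Celine.

Celine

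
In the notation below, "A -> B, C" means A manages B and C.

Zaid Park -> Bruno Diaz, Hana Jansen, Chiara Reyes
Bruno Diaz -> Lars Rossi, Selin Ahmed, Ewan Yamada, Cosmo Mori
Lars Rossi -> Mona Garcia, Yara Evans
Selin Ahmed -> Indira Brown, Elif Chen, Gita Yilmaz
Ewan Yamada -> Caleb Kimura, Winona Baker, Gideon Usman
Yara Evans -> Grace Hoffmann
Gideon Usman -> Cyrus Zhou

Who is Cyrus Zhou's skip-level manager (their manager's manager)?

Cyrus Zhou reports to Gideon Usman, and Gideon Usman reports to Ewan Yamada. So Cyrus Zhou's skip-level manager is Ewan Yamada.

Ewan Yamada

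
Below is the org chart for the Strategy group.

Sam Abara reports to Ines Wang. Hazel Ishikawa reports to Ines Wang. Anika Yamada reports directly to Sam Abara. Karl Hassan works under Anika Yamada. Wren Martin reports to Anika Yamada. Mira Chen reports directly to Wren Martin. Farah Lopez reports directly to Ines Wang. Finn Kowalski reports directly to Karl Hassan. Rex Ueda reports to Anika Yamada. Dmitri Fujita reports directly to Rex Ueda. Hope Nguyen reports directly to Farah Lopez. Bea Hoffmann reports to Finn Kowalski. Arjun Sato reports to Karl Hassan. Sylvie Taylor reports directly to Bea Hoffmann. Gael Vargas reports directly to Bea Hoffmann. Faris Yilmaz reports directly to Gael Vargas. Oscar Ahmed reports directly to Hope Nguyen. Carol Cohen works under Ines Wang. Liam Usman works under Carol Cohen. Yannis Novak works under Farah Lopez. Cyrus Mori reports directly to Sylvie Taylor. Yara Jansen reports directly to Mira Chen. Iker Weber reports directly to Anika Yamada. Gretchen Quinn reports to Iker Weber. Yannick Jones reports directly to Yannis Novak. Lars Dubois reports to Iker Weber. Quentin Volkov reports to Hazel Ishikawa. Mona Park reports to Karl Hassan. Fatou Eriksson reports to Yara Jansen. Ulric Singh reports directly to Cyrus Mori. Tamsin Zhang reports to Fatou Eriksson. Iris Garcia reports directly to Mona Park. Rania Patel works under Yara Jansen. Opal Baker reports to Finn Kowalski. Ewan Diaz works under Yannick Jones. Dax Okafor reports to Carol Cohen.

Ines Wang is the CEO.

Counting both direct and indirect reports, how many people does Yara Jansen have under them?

3

Yara Jansen directly manages Fatou Eriksson, Rania Patel. Under Fatou Eriksson: Tamsin Zhang (1). Rania Patel has no reports. So Yara Jansen's organization is 2 direct reports plus everyone under them: 2 + 1 = 3.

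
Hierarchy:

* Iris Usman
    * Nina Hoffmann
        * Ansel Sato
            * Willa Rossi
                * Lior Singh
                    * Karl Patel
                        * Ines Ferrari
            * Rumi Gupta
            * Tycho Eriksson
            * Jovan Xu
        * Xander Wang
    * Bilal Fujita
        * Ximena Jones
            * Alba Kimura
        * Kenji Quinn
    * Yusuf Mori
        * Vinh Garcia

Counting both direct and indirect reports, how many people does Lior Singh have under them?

Lior Singh directly manages Karl Patel. Under Karl Patel: Ines Ferrari (1). That's 2 in total.

2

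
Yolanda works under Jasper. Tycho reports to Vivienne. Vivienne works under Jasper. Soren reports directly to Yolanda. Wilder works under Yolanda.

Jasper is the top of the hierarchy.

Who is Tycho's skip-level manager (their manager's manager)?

Jasper

Tycho reports to Vivienne, and Vivienne reports to Jasper. So Tycho's skip-level manager is Jasper.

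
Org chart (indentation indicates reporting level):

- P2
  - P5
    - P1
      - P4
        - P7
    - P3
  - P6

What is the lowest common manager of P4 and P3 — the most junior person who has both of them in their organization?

P5

P4's chain of managers is P1, P5, P2. P3's chain of managers is P5, P2. The first manager that appears in both chains is P5.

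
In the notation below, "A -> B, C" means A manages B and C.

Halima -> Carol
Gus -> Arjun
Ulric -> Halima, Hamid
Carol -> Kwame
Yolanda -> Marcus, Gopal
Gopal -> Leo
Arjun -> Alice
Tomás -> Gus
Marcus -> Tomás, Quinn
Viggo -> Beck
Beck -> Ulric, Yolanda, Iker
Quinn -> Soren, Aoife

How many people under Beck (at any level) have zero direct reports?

7

The people in Beck's organization with no one reporting to them are Iker, Leo, Aoife, Soren, Alice, Hamid, Kwame. That is 7.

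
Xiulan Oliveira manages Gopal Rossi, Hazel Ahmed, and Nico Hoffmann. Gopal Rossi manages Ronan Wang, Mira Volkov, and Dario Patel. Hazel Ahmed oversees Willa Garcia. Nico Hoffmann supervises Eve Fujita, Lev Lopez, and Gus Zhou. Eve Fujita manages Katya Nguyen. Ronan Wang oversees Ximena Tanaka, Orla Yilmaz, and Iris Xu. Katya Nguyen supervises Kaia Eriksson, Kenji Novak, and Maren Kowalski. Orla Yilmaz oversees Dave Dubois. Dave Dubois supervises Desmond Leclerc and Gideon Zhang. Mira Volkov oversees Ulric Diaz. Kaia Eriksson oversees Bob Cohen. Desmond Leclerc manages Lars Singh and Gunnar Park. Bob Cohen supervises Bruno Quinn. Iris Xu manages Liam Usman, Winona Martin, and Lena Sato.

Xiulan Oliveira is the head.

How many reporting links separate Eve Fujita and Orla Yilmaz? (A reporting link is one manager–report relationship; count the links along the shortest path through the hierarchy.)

5

Eve Fujita is 2 levels below Xiulan Oliveira, and Orla Yilmaz is 3 levels below Xiulan Oliveira (their lowest common manager). The shortest path runs up from Eve Fujita to Xiulan Oliveira and back down to Orla Yilmaz: 2 + 3 = 5 links.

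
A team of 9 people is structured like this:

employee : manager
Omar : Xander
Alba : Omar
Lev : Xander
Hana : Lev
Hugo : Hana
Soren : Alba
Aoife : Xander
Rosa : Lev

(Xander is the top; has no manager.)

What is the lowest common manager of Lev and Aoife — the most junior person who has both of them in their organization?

Lev's chain of managers is Xander. Aoife's chain of managers is Xander. The first manager that appears in both chains is Xander.

Xander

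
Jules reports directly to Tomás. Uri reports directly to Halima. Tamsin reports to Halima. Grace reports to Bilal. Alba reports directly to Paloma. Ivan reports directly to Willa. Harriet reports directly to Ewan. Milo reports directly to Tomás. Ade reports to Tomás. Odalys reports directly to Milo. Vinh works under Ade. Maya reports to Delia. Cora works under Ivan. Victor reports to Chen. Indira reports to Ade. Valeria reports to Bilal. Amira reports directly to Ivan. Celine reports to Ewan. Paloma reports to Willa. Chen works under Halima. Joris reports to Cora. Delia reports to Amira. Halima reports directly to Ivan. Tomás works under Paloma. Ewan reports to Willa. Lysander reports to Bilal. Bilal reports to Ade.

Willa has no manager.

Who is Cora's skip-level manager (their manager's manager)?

Cora reports to Ivan, and Ivan reports to Willa. So Cora's skip-level manager is Willa.

Willa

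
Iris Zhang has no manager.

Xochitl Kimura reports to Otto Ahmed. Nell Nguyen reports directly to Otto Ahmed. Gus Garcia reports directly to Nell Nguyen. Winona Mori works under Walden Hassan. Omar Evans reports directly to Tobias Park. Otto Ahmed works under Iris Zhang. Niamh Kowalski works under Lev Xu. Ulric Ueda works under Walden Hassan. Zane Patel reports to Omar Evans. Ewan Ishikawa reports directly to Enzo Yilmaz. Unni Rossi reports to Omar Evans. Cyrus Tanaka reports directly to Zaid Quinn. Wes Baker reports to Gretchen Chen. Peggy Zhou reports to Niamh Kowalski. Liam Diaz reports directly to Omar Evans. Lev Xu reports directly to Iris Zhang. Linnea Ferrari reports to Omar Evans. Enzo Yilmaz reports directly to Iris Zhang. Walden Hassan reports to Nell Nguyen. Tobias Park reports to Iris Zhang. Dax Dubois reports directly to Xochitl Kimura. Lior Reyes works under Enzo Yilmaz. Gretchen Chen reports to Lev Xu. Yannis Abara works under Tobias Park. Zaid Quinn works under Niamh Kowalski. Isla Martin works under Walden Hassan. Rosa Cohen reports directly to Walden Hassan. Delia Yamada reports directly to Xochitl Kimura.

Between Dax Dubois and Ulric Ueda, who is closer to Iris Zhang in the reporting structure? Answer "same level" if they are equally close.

Dax Dubois is 3 levels below Iris Zhang; Ulric Ueda is 4. Dax Dubois is higher.

Dax Dubois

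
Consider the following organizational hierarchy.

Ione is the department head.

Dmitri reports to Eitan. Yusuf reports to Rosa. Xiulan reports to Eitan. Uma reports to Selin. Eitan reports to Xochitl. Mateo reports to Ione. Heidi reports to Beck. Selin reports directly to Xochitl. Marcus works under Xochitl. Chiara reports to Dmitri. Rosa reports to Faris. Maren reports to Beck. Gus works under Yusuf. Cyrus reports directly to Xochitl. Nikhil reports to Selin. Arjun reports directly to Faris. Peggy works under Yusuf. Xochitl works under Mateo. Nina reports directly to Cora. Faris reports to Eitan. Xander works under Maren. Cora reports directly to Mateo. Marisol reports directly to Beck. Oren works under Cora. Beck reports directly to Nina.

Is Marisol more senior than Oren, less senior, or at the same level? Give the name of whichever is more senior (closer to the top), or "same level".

Marisol is 5 levels below Ione; Oren is 3. Oren is higher.

Oren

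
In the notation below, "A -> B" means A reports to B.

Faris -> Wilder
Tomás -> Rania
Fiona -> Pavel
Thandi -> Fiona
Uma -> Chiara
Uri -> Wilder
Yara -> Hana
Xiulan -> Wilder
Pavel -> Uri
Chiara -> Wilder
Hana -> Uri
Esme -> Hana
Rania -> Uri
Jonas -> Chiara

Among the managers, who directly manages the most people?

Wilder

Direct-report counts: Wilder has 4; Chiara has 2; Uri has 3; Hana has 2; Pavel has 1; Fiona has 1; Rania has 1. The largest is 4, held by Wilder.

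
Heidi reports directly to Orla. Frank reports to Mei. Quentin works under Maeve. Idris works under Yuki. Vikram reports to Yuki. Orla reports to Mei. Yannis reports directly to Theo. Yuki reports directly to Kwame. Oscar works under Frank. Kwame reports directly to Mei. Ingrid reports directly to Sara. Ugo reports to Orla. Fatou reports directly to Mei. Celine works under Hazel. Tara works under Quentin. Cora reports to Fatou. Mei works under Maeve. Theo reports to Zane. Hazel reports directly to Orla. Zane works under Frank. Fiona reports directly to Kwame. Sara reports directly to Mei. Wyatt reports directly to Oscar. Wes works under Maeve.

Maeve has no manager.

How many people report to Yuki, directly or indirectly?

Yuki directly manages Idris, Vikram. Idris has no reports. Vikram has no reports. So Yuki's organization is 2 direct reports plus everyone under them: 1 + 1 = 2.

2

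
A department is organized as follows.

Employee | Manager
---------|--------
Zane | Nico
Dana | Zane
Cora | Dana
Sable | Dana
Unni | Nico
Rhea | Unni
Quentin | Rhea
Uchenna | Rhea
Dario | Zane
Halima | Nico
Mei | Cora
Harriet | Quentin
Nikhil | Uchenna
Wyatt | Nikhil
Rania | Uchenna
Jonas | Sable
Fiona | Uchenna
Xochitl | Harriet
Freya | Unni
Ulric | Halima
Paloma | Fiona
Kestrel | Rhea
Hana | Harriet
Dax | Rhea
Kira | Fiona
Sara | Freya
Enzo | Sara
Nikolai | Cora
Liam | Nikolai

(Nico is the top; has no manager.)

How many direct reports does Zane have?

2

Zane directly manages Dana, Dario. That is 2 direct reports.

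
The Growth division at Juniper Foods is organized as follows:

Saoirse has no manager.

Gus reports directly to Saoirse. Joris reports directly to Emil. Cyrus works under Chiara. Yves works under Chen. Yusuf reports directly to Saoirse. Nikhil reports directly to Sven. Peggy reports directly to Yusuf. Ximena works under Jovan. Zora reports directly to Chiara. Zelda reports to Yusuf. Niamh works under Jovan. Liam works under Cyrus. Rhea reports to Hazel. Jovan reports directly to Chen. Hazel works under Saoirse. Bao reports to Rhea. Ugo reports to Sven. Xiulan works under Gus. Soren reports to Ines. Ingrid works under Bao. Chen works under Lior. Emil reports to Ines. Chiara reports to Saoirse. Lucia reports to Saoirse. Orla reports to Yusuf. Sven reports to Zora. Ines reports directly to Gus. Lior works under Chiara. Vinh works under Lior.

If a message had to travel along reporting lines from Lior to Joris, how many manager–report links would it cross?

6

Lior is 2 levels below Saoirse, and Joris is 4 levels below Saoirse (their lowest common manager). The shortest path runs up from Lior to Saoirse and back down to Joris: 2 + 4 = 6 links.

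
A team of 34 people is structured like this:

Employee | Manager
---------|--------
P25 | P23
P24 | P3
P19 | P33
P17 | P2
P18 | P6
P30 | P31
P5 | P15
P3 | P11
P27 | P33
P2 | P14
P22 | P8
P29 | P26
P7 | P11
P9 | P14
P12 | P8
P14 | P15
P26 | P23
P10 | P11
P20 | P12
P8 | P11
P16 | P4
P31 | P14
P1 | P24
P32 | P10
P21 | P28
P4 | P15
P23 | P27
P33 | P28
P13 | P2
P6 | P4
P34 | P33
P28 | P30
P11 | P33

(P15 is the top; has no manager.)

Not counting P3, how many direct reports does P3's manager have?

3

P3 reports to P11. P11's other direct reports are P8, P10, P7 — 3 peers.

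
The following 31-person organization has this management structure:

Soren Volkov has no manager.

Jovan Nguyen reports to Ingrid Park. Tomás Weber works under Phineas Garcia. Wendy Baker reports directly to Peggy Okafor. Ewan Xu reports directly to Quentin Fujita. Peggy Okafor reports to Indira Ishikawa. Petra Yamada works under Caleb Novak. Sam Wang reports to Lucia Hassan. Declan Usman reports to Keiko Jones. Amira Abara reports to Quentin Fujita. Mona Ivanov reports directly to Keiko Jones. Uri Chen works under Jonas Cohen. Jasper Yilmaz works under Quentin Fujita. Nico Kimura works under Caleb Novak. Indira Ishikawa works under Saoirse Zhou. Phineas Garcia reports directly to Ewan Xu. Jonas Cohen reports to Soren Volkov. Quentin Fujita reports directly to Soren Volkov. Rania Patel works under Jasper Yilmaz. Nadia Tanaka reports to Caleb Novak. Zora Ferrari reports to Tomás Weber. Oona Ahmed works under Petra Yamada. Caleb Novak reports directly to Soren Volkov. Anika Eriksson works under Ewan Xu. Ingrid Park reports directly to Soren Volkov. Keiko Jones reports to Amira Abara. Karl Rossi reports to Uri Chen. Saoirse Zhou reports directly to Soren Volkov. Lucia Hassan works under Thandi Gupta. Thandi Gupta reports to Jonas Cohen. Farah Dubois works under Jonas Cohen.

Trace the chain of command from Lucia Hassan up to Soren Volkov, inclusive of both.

Lucia Hassan -> Thandi Gupta -> Jonas Cohen -> Soren Volkov

Lucia Hassan reports to Thandi Gupta. Thandi Gupta reports to Jonas Cohen. Jonas Cohen reports to Soren Volkov. Soren Volkov is at the top.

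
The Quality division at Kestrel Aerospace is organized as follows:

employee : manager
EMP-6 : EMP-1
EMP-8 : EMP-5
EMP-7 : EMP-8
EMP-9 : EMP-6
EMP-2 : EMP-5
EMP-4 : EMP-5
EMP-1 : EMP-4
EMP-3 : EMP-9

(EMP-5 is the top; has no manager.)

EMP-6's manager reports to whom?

EMP-6 reports to EMP-1, and EMP-1 reports to EMP-4. So EMP-6's skip-level manager is EMP-4.

EMP-4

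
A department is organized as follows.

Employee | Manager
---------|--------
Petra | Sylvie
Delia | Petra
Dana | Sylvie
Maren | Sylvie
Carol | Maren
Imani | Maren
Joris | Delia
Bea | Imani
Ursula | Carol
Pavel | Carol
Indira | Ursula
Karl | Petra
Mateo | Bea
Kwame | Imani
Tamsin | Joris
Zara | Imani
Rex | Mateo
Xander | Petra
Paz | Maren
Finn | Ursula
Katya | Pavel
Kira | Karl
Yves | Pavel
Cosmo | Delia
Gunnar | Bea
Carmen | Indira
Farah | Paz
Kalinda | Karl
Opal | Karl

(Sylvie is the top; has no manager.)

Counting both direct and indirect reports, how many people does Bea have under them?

3

Bea directly manages Mateo, Gunnar. Under Mateo: Rex (1). Gunnar has no reports. So Bea's organization is 2 direct reports plus everyone under them: 2 + 1 = 3.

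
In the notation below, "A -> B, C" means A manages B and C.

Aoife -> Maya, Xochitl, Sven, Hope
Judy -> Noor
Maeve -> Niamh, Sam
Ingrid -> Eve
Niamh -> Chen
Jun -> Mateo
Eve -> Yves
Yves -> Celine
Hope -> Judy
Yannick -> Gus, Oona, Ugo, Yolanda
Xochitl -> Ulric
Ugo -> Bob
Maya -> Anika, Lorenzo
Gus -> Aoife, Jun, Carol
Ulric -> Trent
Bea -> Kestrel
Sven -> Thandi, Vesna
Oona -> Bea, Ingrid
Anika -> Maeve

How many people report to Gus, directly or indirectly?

Gus directly manages Aoife, Jun, Carol. Under Aoife: Hope, Judy, Noor, Sven, Vesna, Thandi, Xochitl, Ulric, Trent, Maya, Lorenzo, Anika, Maeve, Sam, Niamh, Chen (16). Under Jun: Mateo (1). Carol has no reports. So Gus's organization is 3 direct reports plus everyone under them: 17 + 2 + 1 = 20.

20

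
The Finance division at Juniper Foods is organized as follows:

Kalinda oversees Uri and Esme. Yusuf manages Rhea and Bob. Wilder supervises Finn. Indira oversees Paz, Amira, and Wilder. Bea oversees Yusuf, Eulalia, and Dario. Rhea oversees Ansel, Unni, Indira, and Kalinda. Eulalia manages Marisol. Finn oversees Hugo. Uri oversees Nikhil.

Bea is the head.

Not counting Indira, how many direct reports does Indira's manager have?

Indira reports to Rhea. Rhea's other direct reports are Ansel, Unni, Kalinda — 3 peers.

3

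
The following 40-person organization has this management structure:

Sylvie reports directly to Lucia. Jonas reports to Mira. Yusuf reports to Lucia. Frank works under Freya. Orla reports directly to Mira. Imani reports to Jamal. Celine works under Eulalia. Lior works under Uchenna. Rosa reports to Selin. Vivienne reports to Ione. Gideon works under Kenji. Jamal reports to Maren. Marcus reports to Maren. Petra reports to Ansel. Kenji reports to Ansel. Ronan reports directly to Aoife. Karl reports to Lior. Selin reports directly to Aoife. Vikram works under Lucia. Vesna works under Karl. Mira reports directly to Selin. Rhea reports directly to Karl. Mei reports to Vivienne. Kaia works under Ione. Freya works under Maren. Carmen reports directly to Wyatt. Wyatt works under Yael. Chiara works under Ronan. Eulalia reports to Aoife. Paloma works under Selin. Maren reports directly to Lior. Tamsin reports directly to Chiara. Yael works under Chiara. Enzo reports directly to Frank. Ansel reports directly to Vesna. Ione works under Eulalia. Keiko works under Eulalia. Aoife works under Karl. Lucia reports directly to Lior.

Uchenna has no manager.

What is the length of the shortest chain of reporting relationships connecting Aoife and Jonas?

Jonas is in Aoife's organization: the chain from Jonas up to Aoife is Jonas → Mira → Selin → Aoife, which is 3 links.

3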